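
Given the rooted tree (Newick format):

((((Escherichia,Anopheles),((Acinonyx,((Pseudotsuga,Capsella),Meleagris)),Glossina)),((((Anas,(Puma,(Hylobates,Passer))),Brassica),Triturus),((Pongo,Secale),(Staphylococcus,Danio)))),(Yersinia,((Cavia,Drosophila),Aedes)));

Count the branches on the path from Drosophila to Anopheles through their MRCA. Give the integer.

8

The MRCA of Drosophila and Anopheles is the root of the tree.
From Drosophila up to that node: 4 branches. From Anopheles up to the same node: 4 branches. Total: 4 + 4 = 8.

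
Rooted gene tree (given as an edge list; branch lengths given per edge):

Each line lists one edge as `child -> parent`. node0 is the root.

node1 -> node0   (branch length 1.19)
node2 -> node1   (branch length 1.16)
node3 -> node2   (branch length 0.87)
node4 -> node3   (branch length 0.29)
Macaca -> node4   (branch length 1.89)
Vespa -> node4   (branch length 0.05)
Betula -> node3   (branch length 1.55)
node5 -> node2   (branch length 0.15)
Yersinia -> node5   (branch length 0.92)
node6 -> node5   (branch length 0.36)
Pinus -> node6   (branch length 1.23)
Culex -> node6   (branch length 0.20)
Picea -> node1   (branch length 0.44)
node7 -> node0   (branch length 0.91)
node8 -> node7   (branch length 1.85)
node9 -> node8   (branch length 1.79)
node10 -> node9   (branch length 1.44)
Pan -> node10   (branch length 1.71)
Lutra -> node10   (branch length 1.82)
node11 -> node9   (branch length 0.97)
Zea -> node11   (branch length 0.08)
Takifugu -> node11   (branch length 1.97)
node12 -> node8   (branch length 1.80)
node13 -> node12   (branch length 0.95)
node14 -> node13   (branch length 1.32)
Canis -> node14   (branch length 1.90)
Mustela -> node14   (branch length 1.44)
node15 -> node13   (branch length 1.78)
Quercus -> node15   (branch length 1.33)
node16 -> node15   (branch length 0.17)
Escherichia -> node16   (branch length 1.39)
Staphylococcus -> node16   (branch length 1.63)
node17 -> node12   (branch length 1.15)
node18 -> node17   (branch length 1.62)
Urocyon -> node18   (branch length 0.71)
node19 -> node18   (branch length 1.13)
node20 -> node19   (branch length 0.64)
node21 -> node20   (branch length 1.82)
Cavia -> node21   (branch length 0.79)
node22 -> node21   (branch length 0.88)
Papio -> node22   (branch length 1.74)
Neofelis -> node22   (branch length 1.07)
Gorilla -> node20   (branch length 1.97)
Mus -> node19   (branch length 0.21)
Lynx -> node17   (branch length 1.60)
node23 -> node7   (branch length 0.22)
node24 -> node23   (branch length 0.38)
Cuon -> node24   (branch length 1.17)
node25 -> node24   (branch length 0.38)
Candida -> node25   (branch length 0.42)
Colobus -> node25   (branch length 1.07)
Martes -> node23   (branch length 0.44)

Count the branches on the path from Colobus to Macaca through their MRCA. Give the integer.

10

The MRCA of Colobus and Macaca is the root of the tree.
From Colobus up to that node: 5 branches. From Macaca up to the same node: 5 branches. Total: 5 + 5 = 10.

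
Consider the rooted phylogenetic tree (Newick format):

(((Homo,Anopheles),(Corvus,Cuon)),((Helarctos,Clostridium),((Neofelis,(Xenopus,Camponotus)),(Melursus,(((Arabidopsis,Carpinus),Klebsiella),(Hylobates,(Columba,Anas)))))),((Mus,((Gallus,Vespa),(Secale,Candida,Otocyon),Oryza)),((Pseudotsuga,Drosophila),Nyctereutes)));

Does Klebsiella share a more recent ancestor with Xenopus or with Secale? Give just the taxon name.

Xenopus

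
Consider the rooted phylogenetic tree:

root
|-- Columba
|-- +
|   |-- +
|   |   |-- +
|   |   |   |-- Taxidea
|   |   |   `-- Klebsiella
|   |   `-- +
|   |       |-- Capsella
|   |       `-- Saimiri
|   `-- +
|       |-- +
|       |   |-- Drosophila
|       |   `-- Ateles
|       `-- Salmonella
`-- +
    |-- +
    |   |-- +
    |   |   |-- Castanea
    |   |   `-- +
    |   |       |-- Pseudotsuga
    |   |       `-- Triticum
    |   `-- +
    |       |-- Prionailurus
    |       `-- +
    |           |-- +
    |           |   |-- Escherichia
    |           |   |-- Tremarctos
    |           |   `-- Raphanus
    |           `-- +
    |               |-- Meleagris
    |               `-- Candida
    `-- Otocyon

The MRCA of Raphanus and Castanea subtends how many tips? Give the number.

9

The MRCA of Raphanus and Castanea is the node subtending ((Castanea,(Pseudotsuga,Triticum)),(Prionailurus,((Escherichia,Tremarctos,Raphanus),(Meleagris,Candida)))).
That clade contains 9 terminal taxa: Candida, Castanea, Escherichia, Meleagris, Prionailurus, Pseudotsuga, Raphanus, Tremarctos, Triticum.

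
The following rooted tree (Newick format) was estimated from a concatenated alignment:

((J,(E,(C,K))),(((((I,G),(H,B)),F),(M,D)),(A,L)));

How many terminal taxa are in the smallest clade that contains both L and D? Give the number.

9

The MRCA of L and D is the node subtending (((((I,G),(H,B)),F),(M,D)),(A,L)).
That clade contains 9 terminal taxa: A, B, D, F, G, H, I, L, M.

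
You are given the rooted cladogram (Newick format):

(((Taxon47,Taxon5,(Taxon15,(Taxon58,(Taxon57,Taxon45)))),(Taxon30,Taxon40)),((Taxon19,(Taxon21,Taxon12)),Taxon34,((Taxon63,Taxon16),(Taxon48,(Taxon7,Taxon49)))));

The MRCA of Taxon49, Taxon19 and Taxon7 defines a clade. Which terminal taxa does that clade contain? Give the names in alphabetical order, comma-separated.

Tracing Taxon49: it sits inside (Taxon7,Taxon49).
Tracing Taxon19: it sits inside (Taxon19,(Taxon21,Taxon12)).
Tracing Taxon7: it sits inside (Taxon7,Taxon49).
The smallest clade enclosing all 3 is ((Taxon19,(Taxon21,Taxon12)),Taxon34,((Taxon63,Taxon16),(Taxon48,(Taxon7,Taxon49)))); the answer is its 9 terminal taxa in alphabetical order.

Taxon12, Taxon16, Taxon19, Taxon21, Taxon34, Taxon48, Taxon49, Taxon63, Taxon7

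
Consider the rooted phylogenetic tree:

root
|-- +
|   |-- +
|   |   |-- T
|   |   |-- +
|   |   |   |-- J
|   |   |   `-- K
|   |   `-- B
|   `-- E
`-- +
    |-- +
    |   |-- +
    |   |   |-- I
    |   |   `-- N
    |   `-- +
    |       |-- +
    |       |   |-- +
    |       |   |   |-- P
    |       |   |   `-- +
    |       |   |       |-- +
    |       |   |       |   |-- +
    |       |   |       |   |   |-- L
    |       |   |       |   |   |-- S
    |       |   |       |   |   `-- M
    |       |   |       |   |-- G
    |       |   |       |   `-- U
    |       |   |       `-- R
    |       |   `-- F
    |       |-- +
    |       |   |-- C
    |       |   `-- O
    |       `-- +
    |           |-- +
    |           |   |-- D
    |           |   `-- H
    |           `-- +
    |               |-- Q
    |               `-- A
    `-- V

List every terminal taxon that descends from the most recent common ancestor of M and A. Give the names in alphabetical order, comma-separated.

Tracing M: it sits inside (L,S,M).
Tracing A: it sits inside (Q,A).
The smallest clade enclosing both is (((P,(((L,S,M),G,U),R)),F),(C,O),((D,H),(Q,A))); the answer is its 14 terminal taxa in alphabetical order.

A, C, D, F, G, H, L, M, O, P, Q, R, S, U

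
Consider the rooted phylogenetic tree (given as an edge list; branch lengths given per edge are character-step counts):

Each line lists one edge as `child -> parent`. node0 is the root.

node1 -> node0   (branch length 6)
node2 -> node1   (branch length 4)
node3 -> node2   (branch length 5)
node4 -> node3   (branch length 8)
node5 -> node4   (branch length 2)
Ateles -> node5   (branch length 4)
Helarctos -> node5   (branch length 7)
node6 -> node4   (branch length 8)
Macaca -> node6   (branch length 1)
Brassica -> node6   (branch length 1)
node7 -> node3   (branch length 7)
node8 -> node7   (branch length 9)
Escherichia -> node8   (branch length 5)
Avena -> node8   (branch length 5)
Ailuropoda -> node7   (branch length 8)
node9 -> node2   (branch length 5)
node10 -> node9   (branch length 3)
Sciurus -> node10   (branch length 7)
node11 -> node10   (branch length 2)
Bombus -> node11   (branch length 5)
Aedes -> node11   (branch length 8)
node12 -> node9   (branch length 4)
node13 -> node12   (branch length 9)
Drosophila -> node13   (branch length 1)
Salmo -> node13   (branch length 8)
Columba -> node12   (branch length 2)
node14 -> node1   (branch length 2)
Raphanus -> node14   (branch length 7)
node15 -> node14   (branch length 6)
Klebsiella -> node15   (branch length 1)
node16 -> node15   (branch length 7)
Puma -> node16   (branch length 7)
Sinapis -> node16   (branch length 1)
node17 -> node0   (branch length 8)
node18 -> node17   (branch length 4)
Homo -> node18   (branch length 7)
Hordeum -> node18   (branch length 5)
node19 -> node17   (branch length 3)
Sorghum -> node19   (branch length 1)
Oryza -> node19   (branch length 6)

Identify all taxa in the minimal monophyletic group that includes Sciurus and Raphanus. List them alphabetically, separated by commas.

Aedes, Ailuropoda, Ateles, Avena, Bombus, Brassica, Columba, Drosophila, Escherichia, Helarctos, Klebsiella, Macaca, Puma, Raphanus, Salmo, Sciurus, Sinapis

Tracing Sciurus: it sits inside (Sciurus,(Bombus,Aedes)).
Tracing Raphanus: it sits inside (Raphanus,(Klebsiella,(Puma,Sinapis))).
The smallest clade enclosing both is (((((Ateles,Helarctos),(Macaca,Brassica)),((Escherichia,Avena),Ailuropoda)),((Sciurus,(Bombus,Aedes)),((Drosophila,Salmo),Columba))),(Raphanus,(Klebsiella,(Puma,Sinapis)))); the answer is its 17 terminal taxa in alphabetical order.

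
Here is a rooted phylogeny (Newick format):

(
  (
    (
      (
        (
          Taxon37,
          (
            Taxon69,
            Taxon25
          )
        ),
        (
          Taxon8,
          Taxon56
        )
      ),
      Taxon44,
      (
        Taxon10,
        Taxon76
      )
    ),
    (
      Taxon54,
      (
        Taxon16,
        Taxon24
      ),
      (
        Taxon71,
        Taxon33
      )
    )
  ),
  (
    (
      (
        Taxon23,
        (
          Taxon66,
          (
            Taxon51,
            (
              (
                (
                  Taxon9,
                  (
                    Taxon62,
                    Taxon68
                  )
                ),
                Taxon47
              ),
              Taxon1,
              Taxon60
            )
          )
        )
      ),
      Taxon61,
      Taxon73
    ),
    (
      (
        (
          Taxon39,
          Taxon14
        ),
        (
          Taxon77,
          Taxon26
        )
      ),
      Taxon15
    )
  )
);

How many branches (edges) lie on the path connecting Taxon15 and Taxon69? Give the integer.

9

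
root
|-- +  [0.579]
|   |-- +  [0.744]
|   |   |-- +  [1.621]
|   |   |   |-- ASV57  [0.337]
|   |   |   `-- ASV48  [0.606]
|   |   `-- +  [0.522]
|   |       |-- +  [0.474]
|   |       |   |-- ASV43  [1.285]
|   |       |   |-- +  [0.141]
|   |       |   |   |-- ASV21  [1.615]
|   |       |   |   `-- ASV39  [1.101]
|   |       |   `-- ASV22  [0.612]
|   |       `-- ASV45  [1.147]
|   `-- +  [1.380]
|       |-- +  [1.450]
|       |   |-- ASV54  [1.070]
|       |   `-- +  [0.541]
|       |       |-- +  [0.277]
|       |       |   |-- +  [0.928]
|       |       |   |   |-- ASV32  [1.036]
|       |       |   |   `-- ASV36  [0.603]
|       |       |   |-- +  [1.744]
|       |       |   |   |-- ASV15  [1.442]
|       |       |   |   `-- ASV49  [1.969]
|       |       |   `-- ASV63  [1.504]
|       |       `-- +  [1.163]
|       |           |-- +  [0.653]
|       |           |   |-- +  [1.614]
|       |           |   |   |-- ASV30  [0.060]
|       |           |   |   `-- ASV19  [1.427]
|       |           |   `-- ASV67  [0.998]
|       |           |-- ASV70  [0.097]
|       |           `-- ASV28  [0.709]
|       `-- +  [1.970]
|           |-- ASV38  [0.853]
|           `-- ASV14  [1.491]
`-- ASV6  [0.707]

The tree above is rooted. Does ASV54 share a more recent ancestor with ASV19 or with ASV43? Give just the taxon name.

The MRCA of ASV54 and ASV19 subtends (ASV54,(((ASV32,ASV36),(ASV15,ASV49),ASV63),(((ASV30,ASV19),ASV67),ASV70,ASV28))) (11 taxa).
The MRCA of ASV54 and ASV43 subtends (((ASV57,ASV48),((ASV43,(ASV21,ASV39),ASV22),ASV45)),((ASV54,(((ASV32,ASV36),(ASV15,ASV49),ASV63),(((ASV30,ASV19),ASV67),ASV70,ASV28))),(ASV38,ASV14))) (20 taxa).
The first is nested inside the second, so ASV54 shares a more recent common ancestor with ASV19.

ASV19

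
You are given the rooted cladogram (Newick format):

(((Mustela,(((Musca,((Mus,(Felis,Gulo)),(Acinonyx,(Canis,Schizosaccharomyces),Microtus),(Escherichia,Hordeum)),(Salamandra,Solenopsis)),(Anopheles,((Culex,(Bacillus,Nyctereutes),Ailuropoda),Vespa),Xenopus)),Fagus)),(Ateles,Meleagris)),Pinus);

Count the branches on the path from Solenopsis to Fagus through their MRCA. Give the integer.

5

The MRCA of Solenopsis and Fagus is the node subtending (((Musca,((Mus,(Felis,Gulo)),(Acinonyx,(Canis,Schizosaccharomyces),Microtus),(Escherichia,Hordeum)),(Salamandra,Solenopsis)),(Anopheles,((Culex,(Bacillus,Nyctereutes),Ailuropoda),Vespa),Xenopus)),Fagus).
From Solenopsis up to that node: 4 branches. From Fagus up to the same node: 1 branch. Total: 4 + 1 = 5.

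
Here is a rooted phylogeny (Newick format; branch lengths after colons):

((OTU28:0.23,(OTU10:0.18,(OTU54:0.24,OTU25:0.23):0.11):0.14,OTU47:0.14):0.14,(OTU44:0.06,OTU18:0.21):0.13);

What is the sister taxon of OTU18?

OTU18 attaches to the tree at the node subtending (OTU44,OTU18).
The other lineage descending from that same node — the sister group — is the single tip OTU44.

OTU44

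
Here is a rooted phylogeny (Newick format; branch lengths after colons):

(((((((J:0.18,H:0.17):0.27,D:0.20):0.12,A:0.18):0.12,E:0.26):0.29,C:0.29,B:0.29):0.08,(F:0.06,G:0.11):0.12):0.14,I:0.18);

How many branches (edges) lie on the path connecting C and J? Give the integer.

6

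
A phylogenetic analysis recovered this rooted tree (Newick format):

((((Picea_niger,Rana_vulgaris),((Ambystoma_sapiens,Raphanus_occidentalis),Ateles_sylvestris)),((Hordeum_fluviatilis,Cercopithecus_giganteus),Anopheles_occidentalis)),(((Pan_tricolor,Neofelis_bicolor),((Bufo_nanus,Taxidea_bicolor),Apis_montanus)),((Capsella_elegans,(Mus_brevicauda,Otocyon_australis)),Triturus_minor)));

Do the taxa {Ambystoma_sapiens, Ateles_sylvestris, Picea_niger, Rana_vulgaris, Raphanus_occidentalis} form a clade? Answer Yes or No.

Yes

The most recent common ancestor of these taxa subtends ((Picea_niger,Rana_vulgaris),((Ambystoma_sapiens,Raphanus_occidentalis),Ateles_sylvestris)).
That clade has exactly 5 tips — every listed taxon and nothing else — so the group is monophyletic.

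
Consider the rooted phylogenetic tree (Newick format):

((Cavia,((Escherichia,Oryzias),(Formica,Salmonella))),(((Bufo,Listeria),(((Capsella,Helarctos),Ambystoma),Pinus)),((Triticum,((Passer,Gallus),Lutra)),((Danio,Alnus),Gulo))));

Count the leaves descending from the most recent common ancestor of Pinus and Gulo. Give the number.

13

The MRCA of Pinus and Gulo is the node subtending (((Bufo,Listeria),(((Capsella,Helarctos),Ambystoma),Pinus)),((Triticum,((Passer,Gallus),Lutra)),((Danio,Alnus),Gulo))).
That clade contains 13 terminal taxa: Alnus, Ambystoma, Bufo, Capsella, Danio, Gallus, Gulo, Helarctos, Listeria, Lutra, Passer, Pinus, Triticum.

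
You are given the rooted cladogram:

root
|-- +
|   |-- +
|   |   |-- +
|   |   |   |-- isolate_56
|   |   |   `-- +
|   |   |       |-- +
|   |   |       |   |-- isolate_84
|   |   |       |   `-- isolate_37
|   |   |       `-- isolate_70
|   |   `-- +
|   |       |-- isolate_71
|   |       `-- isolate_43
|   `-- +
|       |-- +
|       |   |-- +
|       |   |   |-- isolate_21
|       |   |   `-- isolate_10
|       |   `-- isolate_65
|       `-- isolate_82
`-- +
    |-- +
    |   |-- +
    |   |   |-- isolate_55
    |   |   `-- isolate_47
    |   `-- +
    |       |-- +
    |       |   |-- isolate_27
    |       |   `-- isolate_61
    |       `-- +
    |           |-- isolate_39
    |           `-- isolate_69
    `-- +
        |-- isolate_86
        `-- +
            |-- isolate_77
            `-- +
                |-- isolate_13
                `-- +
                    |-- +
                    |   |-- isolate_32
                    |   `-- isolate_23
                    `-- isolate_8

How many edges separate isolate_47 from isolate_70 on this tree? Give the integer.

9

The MRCA of isolate_47 and isolate_70 is the root of the tree.
From isolate_47 up to that node: 4 branches. From isolate_70 up to the same node: 5 branches. Total: 4 + 5 = 9.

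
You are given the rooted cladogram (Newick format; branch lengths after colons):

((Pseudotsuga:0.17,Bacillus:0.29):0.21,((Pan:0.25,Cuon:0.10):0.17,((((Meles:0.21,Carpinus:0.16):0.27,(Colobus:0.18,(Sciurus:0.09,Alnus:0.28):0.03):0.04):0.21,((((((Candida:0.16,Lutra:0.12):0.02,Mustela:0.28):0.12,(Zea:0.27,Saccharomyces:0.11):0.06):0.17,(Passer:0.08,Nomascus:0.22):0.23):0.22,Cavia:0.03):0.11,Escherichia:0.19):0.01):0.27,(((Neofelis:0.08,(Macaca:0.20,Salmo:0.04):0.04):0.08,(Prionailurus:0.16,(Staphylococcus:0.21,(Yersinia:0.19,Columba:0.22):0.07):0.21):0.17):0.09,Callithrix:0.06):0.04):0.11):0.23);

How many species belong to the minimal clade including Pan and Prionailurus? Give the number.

24

The MRCA of Pan and Prionailurus is the node subtending ((Pan,Cuon),((((Meles,Carpinus),(Colobus,(Sciurus,Alnus))),((((((Candida,Lutra),Mustela),(Zea,Saccharomyces)),(Passer,Nomascus)),Cavia),Escherichia)),(((Neofelis,(Macaca,Salmo)),(Prionailurus,(Staphylococcus,(Yersinia,Columba)))),Callithrix))).
That clade contains 24 terminal taxa: Alnus, Callithrix, Candida, Carpinus, Cavia, Colobus, Columba, Cuon, Escherichia, Lutra, Macaca, Meles, Mustela, Neofelis, Nomascus, Pan, Passer, Prionailurus, Saccharomyces, Salmo, Sciurus, Staphylococcus, Yersinia, Zea.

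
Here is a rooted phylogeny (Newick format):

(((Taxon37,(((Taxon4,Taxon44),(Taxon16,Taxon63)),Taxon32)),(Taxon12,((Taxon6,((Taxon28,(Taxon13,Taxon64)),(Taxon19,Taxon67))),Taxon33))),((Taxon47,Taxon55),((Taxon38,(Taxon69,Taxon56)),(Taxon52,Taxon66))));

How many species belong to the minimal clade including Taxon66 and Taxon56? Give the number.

The MRCA of Taxon66 and Taxon56 is the node subtending ((Taxon38,(Taxon69,Taxon56)),(Taxon52,Taxon66)).
That clade contains 5 terminal taxa: Taxon38, Taxon52, Taxon56, Taxon66, Taxon69.

5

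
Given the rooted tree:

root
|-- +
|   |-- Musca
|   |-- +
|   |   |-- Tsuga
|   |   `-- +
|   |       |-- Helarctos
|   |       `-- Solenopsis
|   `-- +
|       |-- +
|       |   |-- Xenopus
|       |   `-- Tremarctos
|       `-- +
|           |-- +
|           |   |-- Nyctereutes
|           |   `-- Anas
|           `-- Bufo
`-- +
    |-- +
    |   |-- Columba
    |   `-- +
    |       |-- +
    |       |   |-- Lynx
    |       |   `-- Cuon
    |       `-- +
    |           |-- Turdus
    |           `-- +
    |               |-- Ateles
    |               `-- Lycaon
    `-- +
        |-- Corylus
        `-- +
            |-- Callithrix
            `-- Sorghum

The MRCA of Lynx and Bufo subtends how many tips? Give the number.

18

The MRCA of Lynx and Bufo is the root, so the clade is the entire tree.
That clade contains 18 terminal taxa: Anas, Ateles, Bufo, Callithrix, Columba, Corylus, Cuon, Helarctos, Lycaon, Lynx, Musca, Nyctereutes, Solenopsis, Sorghum, Tremarctos, Tsuga, Turdus, Xenopus.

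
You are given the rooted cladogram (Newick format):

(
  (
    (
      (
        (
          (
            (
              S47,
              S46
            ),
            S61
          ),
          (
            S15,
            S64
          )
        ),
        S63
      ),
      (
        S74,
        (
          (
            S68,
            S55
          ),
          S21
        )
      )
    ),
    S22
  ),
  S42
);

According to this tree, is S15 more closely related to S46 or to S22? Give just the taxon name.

S46

The MRCA of S15 and S46 subtends (((S47,S46),S61),(S15,S64)) (5 taxa).
The MRCA of S15 and S22 subtends ((((((S47,S46),S61),(S15,S64)),S63),(S74,((S68,S55),S21))),S22) (11 taxa).
The first is nested inside the second, so S15 shares a more recent common ancestor with S46.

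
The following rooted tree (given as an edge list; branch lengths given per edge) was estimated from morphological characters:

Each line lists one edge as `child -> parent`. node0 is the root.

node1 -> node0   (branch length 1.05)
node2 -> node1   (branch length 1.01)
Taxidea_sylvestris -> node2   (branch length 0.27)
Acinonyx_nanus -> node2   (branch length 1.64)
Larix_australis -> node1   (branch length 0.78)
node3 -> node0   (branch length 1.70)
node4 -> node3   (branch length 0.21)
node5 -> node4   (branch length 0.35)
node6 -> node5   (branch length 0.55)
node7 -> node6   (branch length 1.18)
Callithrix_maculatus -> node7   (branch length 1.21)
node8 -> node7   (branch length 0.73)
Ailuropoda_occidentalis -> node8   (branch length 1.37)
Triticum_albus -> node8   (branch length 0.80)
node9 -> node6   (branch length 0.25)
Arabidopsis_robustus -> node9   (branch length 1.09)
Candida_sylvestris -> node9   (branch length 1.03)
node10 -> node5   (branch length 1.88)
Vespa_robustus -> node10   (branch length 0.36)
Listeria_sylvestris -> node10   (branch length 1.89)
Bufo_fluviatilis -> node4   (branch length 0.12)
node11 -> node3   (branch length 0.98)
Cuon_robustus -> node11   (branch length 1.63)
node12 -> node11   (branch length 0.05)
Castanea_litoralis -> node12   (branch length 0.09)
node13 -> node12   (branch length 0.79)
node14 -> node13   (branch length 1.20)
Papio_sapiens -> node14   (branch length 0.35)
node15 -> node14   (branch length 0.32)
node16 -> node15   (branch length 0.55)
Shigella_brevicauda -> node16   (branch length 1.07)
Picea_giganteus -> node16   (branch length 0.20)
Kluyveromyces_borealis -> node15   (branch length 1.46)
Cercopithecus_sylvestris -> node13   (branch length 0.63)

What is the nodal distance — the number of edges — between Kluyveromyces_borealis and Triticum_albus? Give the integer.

The MRCA of Kluyveromyces_borealis and Triticum_albus is the node subtending (((((Callithrix_maculatus,(Ailuropoda_occidentalis,Triticum_albus)),(Arabidopsis_robustus,Candida_sylvestris)),(Vespa_robustus,Listeria_sylvestris)),Bufo_fluviatilis),(Cuon_robustus,(Castanea_litoralis,((Papio_sapiens,((Shigella_brevicauda,Picea_giganteus),Kluyveromyces_borealis)),Cercopithecus_sylvestris)))).
From Kluyveromyces_borealis up to that node: 6 branches. From Triticum_albus up to the same node: 6 branches. Total: 6 + 6 = 12.

12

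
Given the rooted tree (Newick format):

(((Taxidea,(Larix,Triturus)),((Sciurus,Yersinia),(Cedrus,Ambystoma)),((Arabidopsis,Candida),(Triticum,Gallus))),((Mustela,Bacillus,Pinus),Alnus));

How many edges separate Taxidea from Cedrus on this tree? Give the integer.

5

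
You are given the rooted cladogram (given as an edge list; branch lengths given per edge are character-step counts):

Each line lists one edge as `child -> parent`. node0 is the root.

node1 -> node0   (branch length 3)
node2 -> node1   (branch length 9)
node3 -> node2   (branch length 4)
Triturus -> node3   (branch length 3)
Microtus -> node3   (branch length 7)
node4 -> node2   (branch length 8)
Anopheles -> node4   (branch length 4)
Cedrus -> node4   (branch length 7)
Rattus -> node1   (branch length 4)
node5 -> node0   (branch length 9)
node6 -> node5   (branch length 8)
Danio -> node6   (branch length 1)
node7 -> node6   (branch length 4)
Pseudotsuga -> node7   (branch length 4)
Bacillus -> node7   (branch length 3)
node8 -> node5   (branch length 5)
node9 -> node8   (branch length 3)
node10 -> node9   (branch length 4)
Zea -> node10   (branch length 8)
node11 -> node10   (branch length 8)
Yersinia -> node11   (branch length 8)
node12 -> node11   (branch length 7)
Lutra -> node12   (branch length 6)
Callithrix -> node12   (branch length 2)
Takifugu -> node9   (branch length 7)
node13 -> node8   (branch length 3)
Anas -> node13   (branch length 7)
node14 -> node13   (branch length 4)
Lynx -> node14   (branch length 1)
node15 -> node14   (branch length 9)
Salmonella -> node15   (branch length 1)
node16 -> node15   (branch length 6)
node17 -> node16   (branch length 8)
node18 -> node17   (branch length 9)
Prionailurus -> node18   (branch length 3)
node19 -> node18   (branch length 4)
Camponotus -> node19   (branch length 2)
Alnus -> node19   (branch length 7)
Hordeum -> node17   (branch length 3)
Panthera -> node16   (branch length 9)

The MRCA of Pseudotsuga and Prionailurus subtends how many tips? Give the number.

16

The MRCA of Pseudotsuga and Prionailurus is the node subtending ((Danio,(Pseudotsuga,Bacillus)),(((Zea,(Yersinia,(Lutra,Callithrix))),Takifugu),(Anas,(Lynx,(Salmonella,(((Prionailurus,(Camponotus,Alnus)),Hordeum),Panthera)))))).
That clade contains 16 terminal taxa: Alnus, Anas, Bacillus, Callithrix, Camponotus, Danio, Hordeum, Lutra, Lynx, Panthera, Prionailurus, Pseudotsuga, Salmonella, Takifugu, Yersinia, Zea.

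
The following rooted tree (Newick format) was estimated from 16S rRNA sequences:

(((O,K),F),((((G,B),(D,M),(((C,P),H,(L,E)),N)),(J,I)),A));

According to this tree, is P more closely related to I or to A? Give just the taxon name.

The MRCA of P and I subtends (((G,B),(D,M),(((C,P),H,(L,E)),N)),(J,I)) (12 taxa).
The MRCA of P and A subtends ((((G,B),(D,M),(((C,P),H,(L,E)),N)),(J,I)),A) (13 taxa).
The first is nested inside the second, so P shares a more recent common ancestor with I.

I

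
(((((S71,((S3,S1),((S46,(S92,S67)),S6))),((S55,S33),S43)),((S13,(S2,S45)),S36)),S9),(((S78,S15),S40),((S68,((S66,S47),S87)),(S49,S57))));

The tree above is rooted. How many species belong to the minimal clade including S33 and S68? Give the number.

24

The MRCA of S33 and S68 is the root, so the clade is the entire tree.
That clade contains 24 terminal taxa: S1, S13, S15, S2, S3, S33, S36, S40, S43, S45, S46, S47, S49, S55, S57, S6, S66, S67, S68, S71, S78, S87, S9, S92.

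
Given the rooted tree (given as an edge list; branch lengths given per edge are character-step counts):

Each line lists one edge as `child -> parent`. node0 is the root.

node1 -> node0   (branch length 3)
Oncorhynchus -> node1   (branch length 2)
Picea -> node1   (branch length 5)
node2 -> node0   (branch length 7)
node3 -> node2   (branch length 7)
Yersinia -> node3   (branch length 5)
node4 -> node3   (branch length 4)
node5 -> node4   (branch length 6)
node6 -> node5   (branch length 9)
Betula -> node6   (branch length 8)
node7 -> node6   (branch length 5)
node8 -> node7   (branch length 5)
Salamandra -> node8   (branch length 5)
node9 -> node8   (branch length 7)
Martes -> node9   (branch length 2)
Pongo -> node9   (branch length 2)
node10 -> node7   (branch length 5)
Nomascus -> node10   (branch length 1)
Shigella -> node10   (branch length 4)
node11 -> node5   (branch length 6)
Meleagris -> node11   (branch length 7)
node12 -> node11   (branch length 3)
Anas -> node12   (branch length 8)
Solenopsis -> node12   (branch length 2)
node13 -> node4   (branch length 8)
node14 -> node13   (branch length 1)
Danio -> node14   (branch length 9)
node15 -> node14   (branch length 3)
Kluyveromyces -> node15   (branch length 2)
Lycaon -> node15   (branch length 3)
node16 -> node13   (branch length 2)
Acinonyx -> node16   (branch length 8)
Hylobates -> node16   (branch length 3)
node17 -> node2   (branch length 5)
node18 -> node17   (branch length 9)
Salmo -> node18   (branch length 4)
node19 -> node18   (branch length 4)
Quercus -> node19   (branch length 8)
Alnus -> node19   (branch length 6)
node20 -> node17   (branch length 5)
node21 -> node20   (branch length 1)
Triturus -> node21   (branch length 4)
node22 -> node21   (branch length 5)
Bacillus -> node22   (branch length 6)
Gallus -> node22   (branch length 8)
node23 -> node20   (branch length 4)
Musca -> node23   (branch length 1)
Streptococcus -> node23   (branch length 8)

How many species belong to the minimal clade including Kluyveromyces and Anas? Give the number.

14

The MRCA of Kluyveromyces and Anas is the node subtending (((Betula,((Salamandra,(Martes,Pongo)),(Nomascus,Shigella))),(Meleagris,(Anas,Solenopsis))),((Danio,(Kluyveromyces,Lycaon)),(Acinonyx,Hylobates))).
That clade contains 14 terminal taxa: Acinonyx, Anas, Betula, Danio, Hylobates, Kluyveromyces, Lycaon, Martes, Meleagris, Nomascus, Pongo, Salamandra, Shigella, Solenopsis.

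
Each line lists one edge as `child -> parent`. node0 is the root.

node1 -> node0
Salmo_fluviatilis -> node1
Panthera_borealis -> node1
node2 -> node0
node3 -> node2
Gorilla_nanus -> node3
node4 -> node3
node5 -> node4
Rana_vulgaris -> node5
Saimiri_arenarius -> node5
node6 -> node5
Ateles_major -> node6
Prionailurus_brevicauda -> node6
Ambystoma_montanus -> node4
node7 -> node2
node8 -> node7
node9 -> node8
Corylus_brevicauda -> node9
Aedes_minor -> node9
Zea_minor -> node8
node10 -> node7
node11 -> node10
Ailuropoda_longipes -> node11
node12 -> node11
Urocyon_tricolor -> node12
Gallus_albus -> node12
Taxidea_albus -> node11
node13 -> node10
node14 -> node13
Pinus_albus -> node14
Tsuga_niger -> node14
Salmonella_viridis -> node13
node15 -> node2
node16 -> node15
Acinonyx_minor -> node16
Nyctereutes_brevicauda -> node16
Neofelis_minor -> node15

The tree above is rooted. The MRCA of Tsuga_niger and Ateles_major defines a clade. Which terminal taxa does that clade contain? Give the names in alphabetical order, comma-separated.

Acinonyx_minor, Aedes_minor, Ailuropoda_longipes, Ambystoma_montanus, Ateles_major, Corylus_brevicauda, Gallus_albus, Gorilla_nanus, Neofelis_minor, Nyctereutes_brevicauda, Pinus_albus, Prionailurus_brevicauda, Rana_vulgaris, Saimiri_arenarius, Salmonella_viridis, Taxidea_albus, Tsuga_niger, Urocyon_tricolor, Zea_minor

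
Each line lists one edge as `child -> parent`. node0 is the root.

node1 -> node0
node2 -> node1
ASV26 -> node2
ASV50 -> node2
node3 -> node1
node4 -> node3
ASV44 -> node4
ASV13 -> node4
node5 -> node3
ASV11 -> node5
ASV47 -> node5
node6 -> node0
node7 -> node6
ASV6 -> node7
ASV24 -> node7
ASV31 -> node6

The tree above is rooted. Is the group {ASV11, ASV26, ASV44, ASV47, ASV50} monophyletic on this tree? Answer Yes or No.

No

The MRCA of the listed taxa subtends ((ASV26,ASV50),((ASV44,ASV13),(ASV11,ASV47))).
That clade also contains ASV13, which is not in the proposed group, so the group is not monophyletic.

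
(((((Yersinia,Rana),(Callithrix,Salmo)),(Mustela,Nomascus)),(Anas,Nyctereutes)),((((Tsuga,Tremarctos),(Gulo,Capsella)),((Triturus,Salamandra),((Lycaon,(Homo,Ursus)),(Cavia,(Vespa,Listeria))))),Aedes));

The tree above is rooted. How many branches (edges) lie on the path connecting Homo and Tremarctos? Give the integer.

The MRCA of Homo and Tremarctos is the node subtending (((Tsuga,Tremarctos),(Gulo,Capsella)),((Triturus,Salamandra),((Lycaon,(Homo,Ursus)),(Cavia,(Vespa,Listeria))))).
From Homo up to that node: 5 branches. From Tremarctos up to the same node: 3 branches. Total: 5 + 3 = 8.

8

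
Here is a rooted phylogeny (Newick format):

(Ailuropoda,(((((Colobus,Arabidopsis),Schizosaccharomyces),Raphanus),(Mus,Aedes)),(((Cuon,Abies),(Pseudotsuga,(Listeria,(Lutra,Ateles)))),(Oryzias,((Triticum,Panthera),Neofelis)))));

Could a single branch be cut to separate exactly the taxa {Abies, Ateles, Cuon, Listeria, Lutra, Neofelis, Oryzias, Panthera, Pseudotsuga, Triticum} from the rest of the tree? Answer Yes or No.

The most recent common ancestor of these taxa subtends (((Cuon,Abies),(Pseudotsuga,(Listeria,(Lutra,Ateles)))),(Oryzias,((Triticum,Panthera),Neofelis))).
That clade has exactly 10 tips — every listed taxon and nothing else — so the group is monophyletic.

Yes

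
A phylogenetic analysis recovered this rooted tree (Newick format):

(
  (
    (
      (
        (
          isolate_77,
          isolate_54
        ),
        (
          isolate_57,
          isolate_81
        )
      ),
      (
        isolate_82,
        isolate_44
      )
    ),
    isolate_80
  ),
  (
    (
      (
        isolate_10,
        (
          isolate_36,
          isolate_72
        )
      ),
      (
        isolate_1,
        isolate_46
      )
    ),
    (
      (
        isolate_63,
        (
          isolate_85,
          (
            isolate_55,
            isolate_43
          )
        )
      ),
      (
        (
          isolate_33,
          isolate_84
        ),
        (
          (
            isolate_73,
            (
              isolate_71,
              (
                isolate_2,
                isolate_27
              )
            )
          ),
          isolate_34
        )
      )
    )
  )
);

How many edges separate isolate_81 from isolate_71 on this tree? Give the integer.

12

The MRCA of isolate_81 and isolate_71 is the root of the tree.
From isolate_81 up to that node: 5 branches. From isolate_71 up to the same node: 7 branches. Total: 5 + 7 = 12.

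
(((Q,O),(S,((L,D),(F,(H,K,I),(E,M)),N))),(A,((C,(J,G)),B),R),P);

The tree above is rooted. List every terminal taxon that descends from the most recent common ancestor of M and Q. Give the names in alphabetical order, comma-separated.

D, E, F, H, I, K, L, M, N, O, Q, S

Tracing M: it sits inside (E,M).
Tracing Q: it sits inside (Q,O).
The smallest clade enclosing both is ((Q,O),(S,((L,D),(F,(H,K,I),(E,M)),N))); the answer is its 12 terminal taxa in alphabetical order.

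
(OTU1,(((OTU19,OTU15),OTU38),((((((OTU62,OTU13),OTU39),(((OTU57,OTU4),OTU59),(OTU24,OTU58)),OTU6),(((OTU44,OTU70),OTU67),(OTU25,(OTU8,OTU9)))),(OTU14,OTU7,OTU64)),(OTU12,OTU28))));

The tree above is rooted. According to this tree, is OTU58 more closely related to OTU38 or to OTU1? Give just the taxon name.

OTU38

The MRCA of OTU58 and OTU38 subtends (((OTU19,OTU15),OTU38),((((((OTU62,OTU13),OTU39),(((OTU57,OTU4),OTU59),(OTU24,OTU58)),OTU6),(((OTU44,OTU70),OTU67),(OTU25,(OTU8,OTU9)))),(OTU14,OTU7,OTU64)),(OTU12,OTU28))) (23 taxa).
The MRCA of OTU58 and OTU1 is the root, subtending the entire tree (24 taxa).
The first is nested inside the second, so OTU58 shares a more recent common ancestor with OTU38.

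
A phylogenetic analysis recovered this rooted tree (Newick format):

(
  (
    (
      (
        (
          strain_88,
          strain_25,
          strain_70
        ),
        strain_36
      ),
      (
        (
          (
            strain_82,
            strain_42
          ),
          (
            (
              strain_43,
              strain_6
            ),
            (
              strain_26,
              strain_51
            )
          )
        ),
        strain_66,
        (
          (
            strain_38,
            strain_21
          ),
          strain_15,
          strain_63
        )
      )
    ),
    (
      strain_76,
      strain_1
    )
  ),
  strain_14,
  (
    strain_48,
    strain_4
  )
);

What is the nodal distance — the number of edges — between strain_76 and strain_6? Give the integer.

The MRCA of strain_76 and strain_6 is the node subtending ((((strain_88,strain_25,strain_70),strain_36),(((strain_82,strain_42),((strain_43,strain_6),(strain_26,strain_51))),strain_66,((strain_38,strain_21),strain_15,strain_63))),(strain_76,strain_1)).
From strain_76 up to that node: 2 branches. From strain_6 up to the same node: 6 branches. Total: 2 + 6 = 8.

8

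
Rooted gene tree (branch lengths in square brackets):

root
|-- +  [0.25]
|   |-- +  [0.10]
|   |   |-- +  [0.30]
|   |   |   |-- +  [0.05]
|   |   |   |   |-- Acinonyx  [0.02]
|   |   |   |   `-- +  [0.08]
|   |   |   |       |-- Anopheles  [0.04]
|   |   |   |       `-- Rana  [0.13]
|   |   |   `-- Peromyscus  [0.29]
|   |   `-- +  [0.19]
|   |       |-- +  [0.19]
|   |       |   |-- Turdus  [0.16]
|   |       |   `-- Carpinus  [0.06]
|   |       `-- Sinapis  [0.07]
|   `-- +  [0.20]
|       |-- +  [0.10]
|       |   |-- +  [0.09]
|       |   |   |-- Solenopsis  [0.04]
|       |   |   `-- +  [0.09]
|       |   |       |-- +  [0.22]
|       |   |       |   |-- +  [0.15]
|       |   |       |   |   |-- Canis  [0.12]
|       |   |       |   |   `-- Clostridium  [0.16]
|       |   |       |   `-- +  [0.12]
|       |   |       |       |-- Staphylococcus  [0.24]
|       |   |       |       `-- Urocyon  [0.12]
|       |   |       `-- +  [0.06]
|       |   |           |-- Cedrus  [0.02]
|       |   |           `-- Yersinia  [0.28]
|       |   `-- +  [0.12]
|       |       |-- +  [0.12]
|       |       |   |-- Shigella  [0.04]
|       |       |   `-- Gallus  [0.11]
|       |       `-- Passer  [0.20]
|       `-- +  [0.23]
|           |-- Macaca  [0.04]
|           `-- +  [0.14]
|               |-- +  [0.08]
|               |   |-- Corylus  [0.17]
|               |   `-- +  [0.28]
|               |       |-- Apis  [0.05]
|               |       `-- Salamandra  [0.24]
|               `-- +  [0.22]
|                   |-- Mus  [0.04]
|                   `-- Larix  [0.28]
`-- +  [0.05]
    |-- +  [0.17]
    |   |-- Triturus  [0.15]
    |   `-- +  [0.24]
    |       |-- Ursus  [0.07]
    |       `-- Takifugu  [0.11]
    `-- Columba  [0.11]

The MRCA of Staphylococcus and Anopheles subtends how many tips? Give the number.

The MRCA of Staphylococcus and Anopheles is the node subtending ((((Acinonyx,(Anopheles,Rana)),Peromyscus),((Turdus,Carpinus),Sinapis)),(((Solenopsis,(((Canis,Clostridium),(Staphylococcus,Urocyon)),(Cedrus,Yersinia))),((Shigella,Gallus),Passer)),(Macaca,((Corylus,(Apis,Salamandra)),(Mus,Larix))))).
That clade contains 23 terminal taxa: Acinonyx, Anopheles, Apis, Canis, Carpinus, Cedrus, Clostridium, Corylus, Gallus, Larix, Macaca, Mus, Passer, Peromyscus, Rana, Salamandra, Shigella, Sinapis, Solenopsis, Staphylococcus, Turdus, Urocyon, Yersinia.

23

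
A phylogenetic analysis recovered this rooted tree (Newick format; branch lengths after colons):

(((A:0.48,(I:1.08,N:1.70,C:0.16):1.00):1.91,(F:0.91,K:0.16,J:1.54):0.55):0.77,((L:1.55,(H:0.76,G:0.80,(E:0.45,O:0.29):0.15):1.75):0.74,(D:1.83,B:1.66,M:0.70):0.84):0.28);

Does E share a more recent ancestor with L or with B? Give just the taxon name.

The MRCA of E and L subtends (L,(H,G,(E,O))) (5 taxa).
The MRCA of E and B subtends ((L,(H,G,(E,O))),(D,B,M)) (8 taxa).
The first is nested inside the second, so E shares a more recent common ancestor with L.

L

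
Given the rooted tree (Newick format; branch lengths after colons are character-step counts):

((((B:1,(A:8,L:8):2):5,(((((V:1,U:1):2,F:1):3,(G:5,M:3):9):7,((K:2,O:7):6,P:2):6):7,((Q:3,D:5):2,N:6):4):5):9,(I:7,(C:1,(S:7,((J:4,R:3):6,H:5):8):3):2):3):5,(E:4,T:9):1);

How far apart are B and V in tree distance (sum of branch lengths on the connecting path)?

The path runs B → … → MRCA → … → V; the MRCA is the node subtending ((B,(A,L)),(((((V,U),F),(G,M)),((K,O),P)),((Q,D),N))).
Branch lengths along that path: 1 + 5 + 5 + 7 + 7 + 3 + 2 + 1 = 31.

31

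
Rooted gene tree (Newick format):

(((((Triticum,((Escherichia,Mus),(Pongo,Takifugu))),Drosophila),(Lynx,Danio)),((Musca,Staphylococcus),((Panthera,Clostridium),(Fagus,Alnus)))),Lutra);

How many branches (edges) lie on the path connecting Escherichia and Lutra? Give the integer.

The MRCA of Escherichia and Lutra is the root of the tree.
From Escherichia up to that node: 7 branches. From Lutra up to the same node: 1 branch. Total: 7 + 1 = 8.

8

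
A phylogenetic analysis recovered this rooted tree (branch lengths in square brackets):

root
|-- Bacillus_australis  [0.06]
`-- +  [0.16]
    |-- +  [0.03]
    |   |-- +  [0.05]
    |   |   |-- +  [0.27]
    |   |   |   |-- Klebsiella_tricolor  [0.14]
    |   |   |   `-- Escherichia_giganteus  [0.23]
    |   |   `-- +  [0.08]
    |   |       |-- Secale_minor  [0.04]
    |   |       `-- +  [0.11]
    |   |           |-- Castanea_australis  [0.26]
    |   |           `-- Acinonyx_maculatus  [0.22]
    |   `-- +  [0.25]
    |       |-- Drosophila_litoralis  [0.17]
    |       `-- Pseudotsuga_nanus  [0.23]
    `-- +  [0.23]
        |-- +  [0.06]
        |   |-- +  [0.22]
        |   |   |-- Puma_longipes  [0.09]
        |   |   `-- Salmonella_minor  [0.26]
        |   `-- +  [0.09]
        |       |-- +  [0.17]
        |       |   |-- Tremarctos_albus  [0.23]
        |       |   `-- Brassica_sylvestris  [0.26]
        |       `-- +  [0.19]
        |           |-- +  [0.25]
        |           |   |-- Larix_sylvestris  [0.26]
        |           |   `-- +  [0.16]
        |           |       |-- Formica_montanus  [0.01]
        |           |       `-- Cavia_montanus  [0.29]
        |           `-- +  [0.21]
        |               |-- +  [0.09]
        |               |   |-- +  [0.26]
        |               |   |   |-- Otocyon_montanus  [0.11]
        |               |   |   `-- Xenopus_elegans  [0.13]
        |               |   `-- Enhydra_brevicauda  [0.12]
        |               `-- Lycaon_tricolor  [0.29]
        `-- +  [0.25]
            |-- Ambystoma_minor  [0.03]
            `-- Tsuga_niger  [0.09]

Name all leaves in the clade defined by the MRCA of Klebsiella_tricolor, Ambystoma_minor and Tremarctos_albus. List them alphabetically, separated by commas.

Acinonyx_maculatus, Ambystoma_minor, Brassica_sylvestris, Castanea_australis, Cavia_montanus, Drosophila_litoralis, Enhydra_brevicauda, Escherichia_giganteus, Formica_montanus, Klebsiella_tricolor, Larix_sylvestris, Lycaon_tricolor, Otocyon_montanus, Pseudotsuga_nanus, Puma_longipes, Salmonella_minor, Secale_minor, Tremarctos_albus, Tsuga_niger, Xenopus_elegans

Tracing Klebsiella_tricolor: it sits inside (Klebsiella_tricolor,Escherichia_giganteus).
Tracing Ambystoma_minor: it sits inside (Ambystoma_minor,Tsuga_niger).
Tracing Tremarctos_albus: it sits inside (Tremarctos_albus,Brassica_sylvestris).
The smallest clade enclosing all 3 is ((((Klebsiella_tricolor,Escherichia_giganteus),(Secale_minor,(Castanea_australis,Acinonyx_maculatus))),(Drosophila_litoralis,Pseudotsuga_nanus)),(((Puma_longipes,Salmonella_minor),((Tremarctos_albus,Brassica_sylvestris),((Larix_sylvestris,(Formica_montanus,Cavia_montanus)),(((Otocyon_montanus,Xenopus_elegans),Enhydra_brevicauda),Lycaon_tricolor)))),(Ambystoma_minor,Tsuga_niger))); the answer is its 20 terminal taxa in alphabetical order.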